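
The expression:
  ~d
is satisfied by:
  {d: False}


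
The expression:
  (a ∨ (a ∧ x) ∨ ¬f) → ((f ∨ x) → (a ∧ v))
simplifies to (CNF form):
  (a ∨ f ∨ ¬f) ∧ (a ∨ f ∨ ¬x) ∧ (a ∨ ¬a ∨ ¬f) ∧ (a ∨ ¬a ∨ ¬x) ∧ (f ∨ v ∨ ¬f) ∧ (f ∨ v ∨ ¬x) ∧ (v ∨ ¬a ∨ ¬f) ∧ (v ∨ ¬a ∨ ¬x)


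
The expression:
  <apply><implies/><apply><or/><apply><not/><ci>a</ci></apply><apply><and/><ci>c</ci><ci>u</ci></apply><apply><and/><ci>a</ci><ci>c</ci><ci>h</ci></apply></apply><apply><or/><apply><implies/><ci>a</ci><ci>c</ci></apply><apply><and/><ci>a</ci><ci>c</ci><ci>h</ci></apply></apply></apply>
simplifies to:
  <true/>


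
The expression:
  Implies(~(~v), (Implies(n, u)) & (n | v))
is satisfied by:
  {u: True, v: False, n: False}
  {v: False, n: False, u: False}
  {n: True, u: True, v: False}
  {n: True, v: False, u: False}
  {u: True, v: True, n: False}
  {v: True, u: False, n: False}
  {n: True, v: True, u: True}


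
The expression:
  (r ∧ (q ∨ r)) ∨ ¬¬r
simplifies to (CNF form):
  r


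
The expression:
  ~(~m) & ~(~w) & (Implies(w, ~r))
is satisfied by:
  {m: True, w: True, r: False}


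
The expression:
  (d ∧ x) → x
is always true.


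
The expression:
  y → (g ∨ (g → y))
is always true.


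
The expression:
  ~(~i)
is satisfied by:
  {i: True}


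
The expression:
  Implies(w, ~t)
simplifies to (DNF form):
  ~t | ~w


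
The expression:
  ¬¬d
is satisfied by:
  {d: True}


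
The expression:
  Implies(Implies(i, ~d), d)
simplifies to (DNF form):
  d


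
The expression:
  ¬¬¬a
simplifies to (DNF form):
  ¬a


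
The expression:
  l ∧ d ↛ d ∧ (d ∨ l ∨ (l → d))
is never true.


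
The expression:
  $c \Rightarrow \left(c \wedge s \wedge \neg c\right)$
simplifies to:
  $\neg c$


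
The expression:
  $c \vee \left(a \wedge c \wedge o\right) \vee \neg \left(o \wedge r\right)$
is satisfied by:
  {c: True, o: False, r: False}
  {o: False, r: False, c: False}
  {r: True, c: True, o: False}
  {r: True, o: False, c: False}
  {c: True, o: True, r: False}
  {o: True, c: False, r: False}
  {r: True, o: True, c: True}


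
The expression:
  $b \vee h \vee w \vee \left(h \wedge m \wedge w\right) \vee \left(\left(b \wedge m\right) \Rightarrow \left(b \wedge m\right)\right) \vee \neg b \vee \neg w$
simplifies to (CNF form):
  $\text{True}$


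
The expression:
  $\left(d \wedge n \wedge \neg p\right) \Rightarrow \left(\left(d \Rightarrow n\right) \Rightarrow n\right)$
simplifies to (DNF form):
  $\text{True}$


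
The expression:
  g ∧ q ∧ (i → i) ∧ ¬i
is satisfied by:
  {g: True, q: True, i: False}


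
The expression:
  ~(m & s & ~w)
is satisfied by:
  {w: True, s: False, m: False}
  {s: False, m: False, w: False}
  {w: True, m: True, s: False}
  {m: True, s: False, w: False}
  {w: True, s: True, m: False}
  {s: True, w: False, m: False}
  {w: True, m: True, s: True}


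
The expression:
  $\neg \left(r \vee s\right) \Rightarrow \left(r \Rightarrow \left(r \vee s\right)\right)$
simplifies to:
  $\text{True}$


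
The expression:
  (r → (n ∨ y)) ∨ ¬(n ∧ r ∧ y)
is always true.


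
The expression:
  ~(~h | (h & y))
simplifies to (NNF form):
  h & ~y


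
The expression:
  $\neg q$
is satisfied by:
  {q: False}


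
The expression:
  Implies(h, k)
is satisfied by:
  {k: True, h: False}
  {h: False, k: False}
  {h: True, k: True}


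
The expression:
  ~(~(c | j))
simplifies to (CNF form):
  c | j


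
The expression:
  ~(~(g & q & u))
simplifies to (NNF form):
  g & q & u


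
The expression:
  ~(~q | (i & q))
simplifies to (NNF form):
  q & ~i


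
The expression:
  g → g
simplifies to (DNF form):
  True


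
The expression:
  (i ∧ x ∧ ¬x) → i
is always true.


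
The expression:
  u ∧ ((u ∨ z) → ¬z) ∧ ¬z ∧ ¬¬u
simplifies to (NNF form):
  u ∧ ¬z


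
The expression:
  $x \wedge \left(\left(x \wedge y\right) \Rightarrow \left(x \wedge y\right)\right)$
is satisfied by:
  {x: True}


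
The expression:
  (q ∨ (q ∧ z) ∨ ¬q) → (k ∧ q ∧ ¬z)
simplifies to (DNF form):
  k ∧ q ∧ ¬z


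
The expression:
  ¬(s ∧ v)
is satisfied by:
  {s: False, v: False}
  {v: True, s: False}
  {s: True, v: False}


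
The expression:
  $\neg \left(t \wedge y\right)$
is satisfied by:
  {t: False, y: False}
  {y: True, t: False}
  {t: True, y: False}


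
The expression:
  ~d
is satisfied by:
  {d: False}


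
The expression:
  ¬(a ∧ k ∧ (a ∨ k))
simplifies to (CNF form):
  ¬a ∨ ¬k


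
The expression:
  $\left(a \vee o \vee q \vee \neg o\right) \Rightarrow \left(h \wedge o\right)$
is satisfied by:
  {h: True, o: True}


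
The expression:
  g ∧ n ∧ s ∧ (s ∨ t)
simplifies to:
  g ∧ n ∧ s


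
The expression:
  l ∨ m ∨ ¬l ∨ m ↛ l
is always true.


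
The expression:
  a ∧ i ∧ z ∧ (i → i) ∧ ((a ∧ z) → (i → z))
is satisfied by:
  {a: True, z: True, i: True}


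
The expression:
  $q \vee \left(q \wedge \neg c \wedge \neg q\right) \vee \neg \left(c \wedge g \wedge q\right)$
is always true.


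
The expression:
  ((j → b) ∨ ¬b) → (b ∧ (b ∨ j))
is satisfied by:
  {b: True}


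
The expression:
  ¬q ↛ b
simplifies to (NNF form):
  b ∨ ¬q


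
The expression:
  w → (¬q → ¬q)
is always true.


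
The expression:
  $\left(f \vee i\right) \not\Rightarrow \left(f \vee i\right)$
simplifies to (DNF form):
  $\text{False}$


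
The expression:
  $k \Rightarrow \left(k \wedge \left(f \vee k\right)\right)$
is always true.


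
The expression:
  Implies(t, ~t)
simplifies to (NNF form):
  ~t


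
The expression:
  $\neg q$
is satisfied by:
  {q: False}


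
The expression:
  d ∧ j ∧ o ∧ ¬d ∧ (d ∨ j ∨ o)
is never true.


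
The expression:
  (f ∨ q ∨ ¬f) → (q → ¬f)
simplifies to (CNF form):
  ¬f ∨ ¬q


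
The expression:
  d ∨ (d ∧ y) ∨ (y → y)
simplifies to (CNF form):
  True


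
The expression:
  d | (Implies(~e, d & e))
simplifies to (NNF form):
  d | e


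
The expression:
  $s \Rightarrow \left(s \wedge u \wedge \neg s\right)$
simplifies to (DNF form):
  $\neg s$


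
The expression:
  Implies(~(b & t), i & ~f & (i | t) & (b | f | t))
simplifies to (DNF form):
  (b & t) | (b & i & t) | (b & i & ~f) | (b & t & ~f) | (i & t & ~f) | (b & i & t & ~f)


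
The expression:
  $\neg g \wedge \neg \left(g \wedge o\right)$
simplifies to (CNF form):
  $\neg g$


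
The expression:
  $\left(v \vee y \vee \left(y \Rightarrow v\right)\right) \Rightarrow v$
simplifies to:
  $v$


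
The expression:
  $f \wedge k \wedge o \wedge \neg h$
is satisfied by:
  {f: True, o: True, k: True, h: False}


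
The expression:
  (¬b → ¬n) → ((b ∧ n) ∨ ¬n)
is always true.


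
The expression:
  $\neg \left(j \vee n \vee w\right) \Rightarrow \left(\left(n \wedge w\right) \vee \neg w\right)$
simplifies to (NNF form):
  $\text{True}$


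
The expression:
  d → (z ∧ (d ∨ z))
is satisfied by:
  {z: True, d: False}
  {d: False, z: False}
  {d: True, z: True}


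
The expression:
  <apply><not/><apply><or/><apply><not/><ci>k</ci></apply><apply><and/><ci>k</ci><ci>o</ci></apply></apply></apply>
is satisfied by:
  {k: True, o: False}


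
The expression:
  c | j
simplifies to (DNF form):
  c | j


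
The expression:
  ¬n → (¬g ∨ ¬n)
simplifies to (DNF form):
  True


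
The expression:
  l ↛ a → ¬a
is always true.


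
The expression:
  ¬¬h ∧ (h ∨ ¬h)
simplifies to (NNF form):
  h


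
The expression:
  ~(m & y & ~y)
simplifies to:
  True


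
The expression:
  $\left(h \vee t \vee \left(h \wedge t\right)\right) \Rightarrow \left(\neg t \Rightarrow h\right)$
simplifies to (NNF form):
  $\text{True}$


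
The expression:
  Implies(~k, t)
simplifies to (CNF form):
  k | t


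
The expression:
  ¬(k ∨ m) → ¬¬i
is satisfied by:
  {i: True, k: True, m: True}
  {i: True, k: True, m: False}
  {i: True, m: True, k: False}
  {i: True, m: False, k: False}
  {k: True, m: True, i: False}
  {k: True, m: False, i: False}
  {m: True, k: False, i: False}


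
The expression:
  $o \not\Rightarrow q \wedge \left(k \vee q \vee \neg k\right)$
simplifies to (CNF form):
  $o \wedge \neg q$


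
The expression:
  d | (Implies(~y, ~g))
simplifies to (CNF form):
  d | y | ~g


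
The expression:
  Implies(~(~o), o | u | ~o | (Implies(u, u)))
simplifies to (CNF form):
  True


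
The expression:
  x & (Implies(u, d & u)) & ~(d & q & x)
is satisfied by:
  {x: True, q: False, u: False, d: False}
  {d: True, x: True, q: False, u: False}
  {d: True, u: True, x: True, q: False}
  {x: True, q: True, u: False, d: False}


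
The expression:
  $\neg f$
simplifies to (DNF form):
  $\neg f$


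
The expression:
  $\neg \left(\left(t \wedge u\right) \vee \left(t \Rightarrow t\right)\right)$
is never true.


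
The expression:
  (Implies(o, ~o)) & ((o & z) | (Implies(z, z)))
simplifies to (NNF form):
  ~o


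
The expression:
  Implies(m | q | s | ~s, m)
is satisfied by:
  {m: True}


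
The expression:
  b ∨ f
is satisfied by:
  {b: True, f: True}
  {b: True, f: False}
  {f: True, b: False}


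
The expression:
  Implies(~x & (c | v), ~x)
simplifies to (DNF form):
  True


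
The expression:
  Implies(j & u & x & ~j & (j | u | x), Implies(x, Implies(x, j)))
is always true.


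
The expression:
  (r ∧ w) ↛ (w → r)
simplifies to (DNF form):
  False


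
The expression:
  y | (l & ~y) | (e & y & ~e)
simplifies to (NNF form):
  l | y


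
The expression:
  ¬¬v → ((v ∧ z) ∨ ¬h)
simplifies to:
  z ∨ ¬h ∨ ¬v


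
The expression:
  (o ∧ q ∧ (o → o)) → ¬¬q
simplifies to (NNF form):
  True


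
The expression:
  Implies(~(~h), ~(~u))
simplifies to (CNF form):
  u | ~h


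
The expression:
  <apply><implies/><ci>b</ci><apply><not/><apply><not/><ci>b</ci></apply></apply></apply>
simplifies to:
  <true/>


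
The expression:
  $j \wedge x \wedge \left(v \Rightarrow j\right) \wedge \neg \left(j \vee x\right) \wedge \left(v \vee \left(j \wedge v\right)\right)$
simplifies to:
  $\text{False}$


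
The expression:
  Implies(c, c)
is always true.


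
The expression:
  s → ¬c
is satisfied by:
  {s: False, c: False}
  {c: True, s: False}
  {s: True, c: False}


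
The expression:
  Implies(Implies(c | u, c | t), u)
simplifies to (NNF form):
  u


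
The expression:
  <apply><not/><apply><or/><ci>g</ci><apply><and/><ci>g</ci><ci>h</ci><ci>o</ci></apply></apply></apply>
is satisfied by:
  {g: False}


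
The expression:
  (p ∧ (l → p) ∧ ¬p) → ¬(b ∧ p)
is always true.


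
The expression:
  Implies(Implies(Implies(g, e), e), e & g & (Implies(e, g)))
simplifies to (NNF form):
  (e & g) | (~e & ~g)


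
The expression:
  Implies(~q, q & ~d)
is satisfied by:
  {q: True}


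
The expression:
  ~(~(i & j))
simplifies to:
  i & j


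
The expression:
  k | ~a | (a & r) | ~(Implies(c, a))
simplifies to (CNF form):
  k | r | ~a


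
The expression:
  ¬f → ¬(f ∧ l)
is always true.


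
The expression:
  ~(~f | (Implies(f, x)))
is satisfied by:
  {f: True, x: False}


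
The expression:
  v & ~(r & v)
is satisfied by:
  {v: True, r: False}


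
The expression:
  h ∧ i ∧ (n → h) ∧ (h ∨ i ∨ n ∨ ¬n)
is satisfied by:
  {h: True, i: True}


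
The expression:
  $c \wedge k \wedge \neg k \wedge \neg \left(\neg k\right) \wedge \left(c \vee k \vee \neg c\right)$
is never true.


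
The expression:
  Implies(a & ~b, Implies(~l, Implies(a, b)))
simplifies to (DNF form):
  b | l | ~a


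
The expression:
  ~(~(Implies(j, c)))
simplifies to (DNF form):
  c | ~j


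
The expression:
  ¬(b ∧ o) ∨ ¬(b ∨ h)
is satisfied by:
  {o: False, b: False}
  {b: True, o: False}
  {o: True, b: False}


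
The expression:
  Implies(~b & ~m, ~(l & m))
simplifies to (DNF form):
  True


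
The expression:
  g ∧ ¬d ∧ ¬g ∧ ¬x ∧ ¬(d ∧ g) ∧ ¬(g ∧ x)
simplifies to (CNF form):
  False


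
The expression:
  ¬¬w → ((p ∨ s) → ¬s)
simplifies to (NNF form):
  ¬s ∨ ¬w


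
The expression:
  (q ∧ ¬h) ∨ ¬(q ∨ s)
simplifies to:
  (q ∧ ¬h) ∨ (¬q ∧ ¬s)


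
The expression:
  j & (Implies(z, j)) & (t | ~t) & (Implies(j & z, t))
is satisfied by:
  {j: True, t: True, z: False}
  {j: True, z: False, t: False}
  {j: True, t: True, z: True}


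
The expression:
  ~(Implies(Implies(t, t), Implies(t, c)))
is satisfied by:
  {t: True, c: False}


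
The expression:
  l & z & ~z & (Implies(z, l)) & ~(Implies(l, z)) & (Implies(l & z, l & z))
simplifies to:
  False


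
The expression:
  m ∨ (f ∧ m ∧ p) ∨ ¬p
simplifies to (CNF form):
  m ∨ ¬p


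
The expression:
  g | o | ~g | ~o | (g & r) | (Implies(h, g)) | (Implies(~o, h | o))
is always true.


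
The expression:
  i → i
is always true.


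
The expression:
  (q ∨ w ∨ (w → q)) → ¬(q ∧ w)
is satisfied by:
  {w: False, q: False}
  {q: True, w: False}
  {w: True, q: False}


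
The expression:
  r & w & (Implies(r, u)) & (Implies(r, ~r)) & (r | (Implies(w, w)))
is never true.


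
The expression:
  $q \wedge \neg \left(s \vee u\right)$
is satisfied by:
  {q: True, u: False, s: False}


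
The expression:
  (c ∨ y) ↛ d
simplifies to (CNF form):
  ¬d ∧ (c ∨ y)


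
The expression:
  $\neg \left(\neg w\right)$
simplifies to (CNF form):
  $w$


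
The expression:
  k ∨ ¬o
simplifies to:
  k ∨ ¬o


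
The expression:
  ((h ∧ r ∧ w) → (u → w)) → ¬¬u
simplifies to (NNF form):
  u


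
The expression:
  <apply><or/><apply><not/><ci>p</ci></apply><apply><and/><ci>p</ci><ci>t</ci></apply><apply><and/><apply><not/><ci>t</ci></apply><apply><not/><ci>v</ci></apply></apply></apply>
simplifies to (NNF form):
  <apply><or/><ci>t</ci><apply><not/><ci>p</ci></apply><apply><not/><ci>v</ci></apply></apply>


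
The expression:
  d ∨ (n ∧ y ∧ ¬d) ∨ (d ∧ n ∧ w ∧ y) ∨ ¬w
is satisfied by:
  {y: True, d: True, n: True, w: False}
  {y: True, d: True, n: False, w: False}
  {d: True, n: True, w: False, y: False}
  {d: True, n: False, w: False, y: False}
  {y: True, n: True, w: False, d: False}
  {y: True, n: False, w: False, d: False}
  {n: True, y: False, w: False, d: False}
  {n: False, y: False, w: False, d: False}
  {y: True, d: True, w: True, n: True}
  {y: True, d: True, w: True, n: False}
  {d: True, w: True, n: True, y: False}
  {d: True, w: True, n: False, y: False}
  {y: True, w: True, n: True, d: False}


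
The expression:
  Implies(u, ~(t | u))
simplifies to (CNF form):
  ~u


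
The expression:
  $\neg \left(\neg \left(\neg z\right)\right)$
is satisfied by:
  {z: False}


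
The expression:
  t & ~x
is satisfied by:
  {t: True, x: False}


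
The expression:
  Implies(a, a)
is always true.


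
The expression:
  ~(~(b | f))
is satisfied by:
  {b: True, f: True}
  {b: True, f: False}
  {f: True, b: False}


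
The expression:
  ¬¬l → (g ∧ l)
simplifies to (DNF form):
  g ∨ ¬l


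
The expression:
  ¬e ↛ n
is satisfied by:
  {n: False, e: False}


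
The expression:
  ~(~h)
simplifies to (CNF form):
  h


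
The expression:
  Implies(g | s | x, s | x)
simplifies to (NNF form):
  s | x | ~g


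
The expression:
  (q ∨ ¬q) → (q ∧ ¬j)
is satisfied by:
  {q: True, j: False}


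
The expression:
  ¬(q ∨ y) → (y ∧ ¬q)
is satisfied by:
  {y: True, q: True}
  {y: True, q: False}
  {q: True, y: False}


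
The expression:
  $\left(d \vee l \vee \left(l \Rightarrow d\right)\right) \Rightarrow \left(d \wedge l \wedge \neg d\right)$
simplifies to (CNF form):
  $\text{False}$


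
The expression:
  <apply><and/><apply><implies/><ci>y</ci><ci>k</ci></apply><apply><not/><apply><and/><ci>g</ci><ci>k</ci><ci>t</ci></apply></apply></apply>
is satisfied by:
  {k: True, g: False, t: False, y: False}
  {y: True, k: True, g: False, t: False}
  {k: True, t: True, g: False, y: False}
  {y: True, k: True, t: True, g: False}
  {k: True, g: True, t: False, y: False}
  {k: True, y: True, g: True, t: False}
  {y: False, g: False, t: False, k: False}
  {t: True, y: False, g: False, k: False}
  {g: True, y: False, t: False, k: False}
  {t: True, g: True, y: False, k: False}


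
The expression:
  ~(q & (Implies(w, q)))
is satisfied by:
  {q: False}


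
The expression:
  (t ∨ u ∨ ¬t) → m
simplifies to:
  m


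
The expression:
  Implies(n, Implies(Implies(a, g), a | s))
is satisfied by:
  {a: True, s: True, n: False}
  {a: True, s: False, n: False}
  {s: True, a: False, n: False}
  {a: False, s: False, n: False}
  {a: True, n: True, s: True}
  {a: True, n: True, s: False}
  {n: True, s: True, a: False}


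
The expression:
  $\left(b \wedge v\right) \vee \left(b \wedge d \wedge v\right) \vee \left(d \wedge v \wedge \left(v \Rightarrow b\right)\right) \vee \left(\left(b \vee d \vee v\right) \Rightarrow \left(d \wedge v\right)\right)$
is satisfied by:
  {d: True, v: True, b: True}
  {d: True, v: True, b: False}
  {v: True, b: True, d: False}
  {d: False, b: False, v: False}


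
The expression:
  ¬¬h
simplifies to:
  h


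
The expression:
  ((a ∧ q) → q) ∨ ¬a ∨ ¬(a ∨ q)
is always true.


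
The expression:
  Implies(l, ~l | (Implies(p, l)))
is always true.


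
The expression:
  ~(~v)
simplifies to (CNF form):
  v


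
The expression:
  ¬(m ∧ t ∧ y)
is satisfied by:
  {m: False, t: False, y: False}
  {y: True, m: False, t: False}
  {t: True, m: False, y: False}
  {y: True, t: True, m: False}
  {m: True, y: False, t: False}
  {y: True, m: True, t: False}
  {t: True, m: True, y: False}


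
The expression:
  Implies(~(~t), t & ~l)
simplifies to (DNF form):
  ~l | ~t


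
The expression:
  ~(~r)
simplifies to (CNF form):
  r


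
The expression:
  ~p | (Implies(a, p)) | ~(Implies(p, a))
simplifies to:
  True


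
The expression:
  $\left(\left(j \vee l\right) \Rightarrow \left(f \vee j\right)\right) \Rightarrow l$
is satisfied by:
  {l: True}


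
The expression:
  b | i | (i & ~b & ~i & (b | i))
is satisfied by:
  {i: True, b: True}
  {i: True, b: False}
  {b: True, i: False}


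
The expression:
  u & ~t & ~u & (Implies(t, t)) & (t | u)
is never true.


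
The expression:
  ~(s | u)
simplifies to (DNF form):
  ~s & ~u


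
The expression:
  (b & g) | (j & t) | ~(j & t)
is always true.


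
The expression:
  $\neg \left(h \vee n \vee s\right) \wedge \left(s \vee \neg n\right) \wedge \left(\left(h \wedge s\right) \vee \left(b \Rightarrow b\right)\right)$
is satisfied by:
  {n: False, h: False, s: False}


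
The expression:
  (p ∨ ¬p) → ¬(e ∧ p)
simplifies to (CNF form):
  ¬e ∨ ¬p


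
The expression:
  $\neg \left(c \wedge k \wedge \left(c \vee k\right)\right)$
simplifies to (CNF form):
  $\neg c \vee \neg k$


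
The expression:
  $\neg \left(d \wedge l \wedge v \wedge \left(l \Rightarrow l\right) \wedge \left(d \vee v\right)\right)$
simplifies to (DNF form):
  $\neg d \vee \neg l \vee \neg v$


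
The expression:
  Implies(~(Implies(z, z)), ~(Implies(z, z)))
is always true.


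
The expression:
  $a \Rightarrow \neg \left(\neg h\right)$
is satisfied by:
  {h: True, a: False}
  {a: False, h: False}
  {a: True, h: True}


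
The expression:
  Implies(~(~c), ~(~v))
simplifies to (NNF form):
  v | ~c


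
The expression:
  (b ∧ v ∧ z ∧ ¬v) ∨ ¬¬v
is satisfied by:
  {v: True}


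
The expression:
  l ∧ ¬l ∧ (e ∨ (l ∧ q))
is never true.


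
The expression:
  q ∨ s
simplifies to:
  q ∨ s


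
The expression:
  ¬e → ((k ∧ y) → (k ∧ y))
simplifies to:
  True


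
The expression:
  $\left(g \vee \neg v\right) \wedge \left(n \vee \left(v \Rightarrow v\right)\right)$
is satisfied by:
  {g: True, v: False}
  {v: False, g: False}
  {v: True, g: True}


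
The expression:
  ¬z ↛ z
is always true.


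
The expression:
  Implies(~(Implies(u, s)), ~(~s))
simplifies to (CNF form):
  s | ~u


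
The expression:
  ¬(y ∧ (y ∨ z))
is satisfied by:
  {y: False}


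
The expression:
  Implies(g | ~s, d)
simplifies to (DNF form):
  d | (s & ~g)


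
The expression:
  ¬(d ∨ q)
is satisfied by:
  {q: False, d: False}


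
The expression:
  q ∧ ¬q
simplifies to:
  False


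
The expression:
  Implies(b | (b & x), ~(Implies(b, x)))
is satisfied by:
  {x: False, b: False}
  {b: True, x: False}
  {x: True, b: False}


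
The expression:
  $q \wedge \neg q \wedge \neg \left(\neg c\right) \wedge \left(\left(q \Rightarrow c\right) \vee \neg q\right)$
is never true.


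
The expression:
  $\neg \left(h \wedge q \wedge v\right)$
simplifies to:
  $\neg h \vee \neg q \vee \neg v$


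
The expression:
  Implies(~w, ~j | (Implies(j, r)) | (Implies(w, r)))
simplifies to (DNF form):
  True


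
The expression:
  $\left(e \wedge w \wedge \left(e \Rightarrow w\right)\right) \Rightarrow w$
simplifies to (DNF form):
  $\text{True}$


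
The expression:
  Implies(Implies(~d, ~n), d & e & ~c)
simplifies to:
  (d | n) & (e | ~d) & (~c | ~d)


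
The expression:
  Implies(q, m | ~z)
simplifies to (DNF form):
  m | ~q | ~z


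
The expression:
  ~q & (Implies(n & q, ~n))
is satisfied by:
  {q: False}


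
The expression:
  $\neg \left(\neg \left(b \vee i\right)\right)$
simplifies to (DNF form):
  $b \vee i$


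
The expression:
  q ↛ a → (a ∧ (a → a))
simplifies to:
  a ∨ ¬q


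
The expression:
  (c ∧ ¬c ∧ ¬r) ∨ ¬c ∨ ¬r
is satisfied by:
  {c: False, r: False}
  {r: True, c: False}
  {c: True, r: False}


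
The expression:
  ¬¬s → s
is always true.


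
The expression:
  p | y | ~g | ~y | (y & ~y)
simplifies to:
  True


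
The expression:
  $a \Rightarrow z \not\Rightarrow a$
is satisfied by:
  {a: False}


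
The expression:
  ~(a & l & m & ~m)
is always true.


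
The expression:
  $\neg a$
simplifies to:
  $\neg a$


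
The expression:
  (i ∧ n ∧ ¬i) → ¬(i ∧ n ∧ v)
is always true.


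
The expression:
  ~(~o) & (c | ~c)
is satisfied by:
  {o: True}


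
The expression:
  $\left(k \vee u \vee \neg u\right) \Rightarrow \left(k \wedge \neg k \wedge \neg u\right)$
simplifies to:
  $\text{False}$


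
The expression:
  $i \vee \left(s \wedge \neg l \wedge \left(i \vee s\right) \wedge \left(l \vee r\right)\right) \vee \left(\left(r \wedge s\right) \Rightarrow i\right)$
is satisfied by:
  {i: True, l: False, r: False, s: False}
  {i: False, l: False, r: False, s: False}
  {i: True, s: True, l: False, r: False}
  {s: True, i: False, l: False, r: False}
  {i: True, r: True, s: False, l: False}
  {r: True, s: False, l: False, i: False}
  {i: True, s: True, r: True, l: False}
  {s: True, r: True, i: False, l: False}
  {i: True, l: True, s: False, r: False}
  {l: True, s: False, r: False, i: False}
  {i: True, s: True, l: True, r: False}
  {s: True, l: True, i: False, r: False}
  {i: True, r: True, l: True, s: False}
  {r: True, l: True, s: False, i: False}
  {i: True, s: True, r: True, l: True}


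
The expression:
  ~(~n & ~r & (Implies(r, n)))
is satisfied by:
  {r: True, n: True}
  {r: True, n: False}
  {n: True, r: False}


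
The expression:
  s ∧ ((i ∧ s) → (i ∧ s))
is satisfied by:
  {s: True}


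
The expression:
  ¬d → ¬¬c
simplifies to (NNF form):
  c ∨ d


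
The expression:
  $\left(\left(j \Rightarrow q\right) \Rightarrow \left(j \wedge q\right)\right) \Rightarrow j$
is always true.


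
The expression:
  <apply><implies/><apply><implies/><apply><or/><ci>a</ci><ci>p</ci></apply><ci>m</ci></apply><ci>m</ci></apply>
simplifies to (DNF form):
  <apply><or/><ci>a</ci><ci>m</ci><ci>p</ci></apply>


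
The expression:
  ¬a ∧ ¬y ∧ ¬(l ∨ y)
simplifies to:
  ¬a ∧ ¬l ∧ ¬y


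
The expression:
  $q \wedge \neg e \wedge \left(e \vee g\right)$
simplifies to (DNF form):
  $g \wedge q \wedge \neg e$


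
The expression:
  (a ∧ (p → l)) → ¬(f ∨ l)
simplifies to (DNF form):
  (p ∧ ¬l) ∨ (¬f ∧ ¬l) ∨ ¬a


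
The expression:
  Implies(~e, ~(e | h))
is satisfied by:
  {e: True, h: False}
  {h: False, e: False}
  {h: True, e: True}


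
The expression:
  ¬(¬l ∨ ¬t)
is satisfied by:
  {t: True, l: True}


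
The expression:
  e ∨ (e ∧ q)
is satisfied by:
  {e: True}


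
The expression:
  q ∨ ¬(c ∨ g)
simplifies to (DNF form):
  q ∨ (¬c ∧ ¬g)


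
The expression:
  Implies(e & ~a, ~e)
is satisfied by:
  {a: True, e: False}
  {e: False, a: False}
  {e: True, a: True}


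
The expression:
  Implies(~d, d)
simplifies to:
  d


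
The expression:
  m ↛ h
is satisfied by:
  {m: True, h: False}


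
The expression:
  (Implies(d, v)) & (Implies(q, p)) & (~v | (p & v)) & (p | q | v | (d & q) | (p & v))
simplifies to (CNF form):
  p & (v | ~d)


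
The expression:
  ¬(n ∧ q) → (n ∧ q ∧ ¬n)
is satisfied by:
  {q: True, n: True}


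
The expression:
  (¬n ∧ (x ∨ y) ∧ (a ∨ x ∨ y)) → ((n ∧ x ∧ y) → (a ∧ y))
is always true.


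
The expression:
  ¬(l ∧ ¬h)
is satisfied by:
  {h: True, l: False}
  {l: False, h: False}
  {l: True, h: True}


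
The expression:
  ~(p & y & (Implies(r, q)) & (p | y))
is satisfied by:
  {r: True, p: False, y: False, q: False}
  {r: False, p: False, y: False, q: False}
  {q: True, r: True, p: False, y: False}
  {q: True, r: False, p: False, y: False}
  {y: True, r: True, p: False, q: False}
  {y: True, r: False, p: False, q: False}
  {y: True, q: True, r: True, p: False}
  {y: True, q: True, r: False, p: False}
  {p: True, r: True, q: False, y: False}
  {p: True, r: False, q: False, y: False}
  {q: True, p: True, r: True, y: False}
  {q: True, p: True, r: False, y: False}
  {y: True, p: True, r: True, q: False}


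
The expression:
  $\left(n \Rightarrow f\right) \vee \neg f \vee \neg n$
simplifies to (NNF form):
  $\text{True}$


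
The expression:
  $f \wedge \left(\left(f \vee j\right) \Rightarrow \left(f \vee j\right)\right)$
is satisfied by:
  {f: True}


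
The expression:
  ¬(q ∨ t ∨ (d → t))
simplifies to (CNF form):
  d ∧ ¬q ∧ ¬t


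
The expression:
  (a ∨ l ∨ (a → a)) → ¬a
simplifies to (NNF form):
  ¬a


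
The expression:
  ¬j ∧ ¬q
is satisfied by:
  {q: False, j: False}


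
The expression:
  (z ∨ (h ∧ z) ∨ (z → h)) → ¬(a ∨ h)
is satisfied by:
  {h: False, a: False}


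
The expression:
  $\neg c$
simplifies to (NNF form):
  $\neg c$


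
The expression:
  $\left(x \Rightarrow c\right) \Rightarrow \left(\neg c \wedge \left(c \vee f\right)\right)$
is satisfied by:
  {x: True, f: True, c: False}
  {x: True, f: False, c: False}
  {f: True, x: False, c: False}


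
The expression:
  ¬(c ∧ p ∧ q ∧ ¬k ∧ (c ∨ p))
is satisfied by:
  {k: True, p: False, c: False, q: False}
  {k: False, p: False, c: False, q: False}
  {k: True, q: True, p: False, c: False}
  {q: True, k: False, p: False, c: False}
  {k: True, c: True, q: False, p: False}
  {c: True, q: False, p: False, k: False}
  {k: True, q: True, c: True, p: False}
  {q: True, c: True, k: False, p: False}
  {k: True, p: True, q: False, c: False}
  {p: True, q: False, c: False, k: False}
  {k: True, q: True, p: True, c: False}
  {q: True, p: True, k: False, c: False}
  {k: True, c: True, p: True, q: False}
  {c: True, p: True, q: False, k: False}
  {k: True, q: True, c: True, p: True}


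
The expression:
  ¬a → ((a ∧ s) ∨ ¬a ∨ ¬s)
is always true.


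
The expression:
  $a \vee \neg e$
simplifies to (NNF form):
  $a \vee \neg e$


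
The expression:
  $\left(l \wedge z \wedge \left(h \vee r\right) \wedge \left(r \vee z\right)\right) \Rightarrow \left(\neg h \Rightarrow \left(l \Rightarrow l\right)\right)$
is always true.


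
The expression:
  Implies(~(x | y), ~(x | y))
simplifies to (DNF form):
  True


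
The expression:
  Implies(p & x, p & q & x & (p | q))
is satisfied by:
  {q: True, p: False, x: False}
  {p: False, x: False, q: False}
  {x: True, q: True, p: False}
  {x: True, p: False, q: False}
  {q: True, p: True, x: False}
  {p: True, q: False, x: False}
  {x: True, p: True, q: True}


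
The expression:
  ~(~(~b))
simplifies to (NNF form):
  ~b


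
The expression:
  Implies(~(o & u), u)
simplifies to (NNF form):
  u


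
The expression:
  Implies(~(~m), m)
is always true.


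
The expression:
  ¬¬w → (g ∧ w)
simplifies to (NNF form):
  g ∨ ¬w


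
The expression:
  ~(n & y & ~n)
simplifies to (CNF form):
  True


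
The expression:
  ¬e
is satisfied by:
  {e: False}


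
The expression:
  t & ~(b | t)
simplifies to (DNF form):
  False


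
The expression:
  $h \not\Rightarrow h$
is never true.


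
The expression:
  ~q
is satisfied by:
  {q: False}


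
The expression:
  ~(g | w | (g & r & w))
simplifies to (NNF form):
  ~g & ~w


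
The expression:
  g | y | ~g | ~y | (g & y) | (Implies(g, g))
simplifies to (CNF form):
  True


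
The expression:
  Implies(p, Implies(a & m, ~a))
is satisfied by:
  {p: False, m: False, a: False}
  {a: True, p: False, m: False}
  {m: True, p: False, a: False}
  {a: True, m: True, p: False}
  {p: True, a: False, m: False}
  {a: True, p: True, m: False}
  {m: True, p: True, a: False}


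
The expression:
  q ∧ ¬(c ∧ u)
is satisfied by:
  {q: True, u: False, c: False}
  {c: True, q: True, u: False}
  {u: True, q: True, c: False}


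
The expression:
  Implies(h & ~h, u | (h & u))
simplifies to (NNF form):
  True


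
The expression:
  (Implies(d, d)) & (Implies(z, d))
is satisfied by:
  {d: True, z: False}
  {z: False, d: False}
  {z: True, d: True}


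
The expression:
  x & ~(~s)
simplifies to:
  s & x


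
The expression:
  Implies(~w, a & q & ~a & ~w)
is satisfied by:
  {w: True}


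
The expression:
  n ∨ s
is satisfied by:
  {n: True, s: True}
  {n: True, s: False}
  {s: True, n: False}


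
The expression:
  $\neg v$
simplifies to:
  $\neg v$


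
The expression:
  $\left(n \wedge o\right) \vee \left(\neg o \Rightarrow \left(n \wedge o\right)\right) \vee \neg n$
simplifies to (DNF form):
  $o \vee \neg n$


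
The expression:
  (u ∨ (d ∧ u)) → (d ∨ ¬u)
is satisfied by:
  {d: True, u: False}
  {u: False, d: False}
  {u: True, d: True}


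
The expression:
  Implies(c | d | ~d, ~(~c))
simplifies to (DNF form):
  c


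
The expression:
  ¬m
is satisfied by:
  {m: False}


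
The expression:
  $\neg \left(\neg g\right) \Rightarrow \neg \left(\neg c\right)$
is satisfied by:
  {c: True, g: False}
  {g: False, c: False}
  {g: True, c: True}


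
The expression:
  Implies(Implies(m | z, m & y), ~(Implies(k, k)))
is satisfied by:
  {z: True, m: False, y: False}
  {y: True, z: True, m: False}
  {m: True, z: True, y: False}
  {m: True, z: False, y: False}


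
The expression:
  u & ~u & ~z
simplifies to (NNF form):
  False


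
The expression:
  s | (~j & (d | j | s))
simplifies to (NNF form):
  s | (d & ~j)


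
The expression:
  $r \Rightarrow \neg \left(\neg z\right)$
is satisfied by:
  {z: True, r: False}
  {r: False, z: False}
  {r: True, z: True}


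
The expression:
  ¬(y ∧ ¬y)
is always true.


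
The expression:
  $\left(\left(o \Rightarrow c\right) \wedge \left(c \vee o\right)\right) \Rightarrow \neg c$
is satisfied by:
  {c: False}


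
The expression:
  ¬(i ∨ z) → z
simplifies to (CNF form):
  i ∨ z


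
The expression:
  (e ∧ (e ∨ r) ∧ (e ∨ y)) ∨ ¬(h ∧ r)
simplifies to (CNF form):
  e ∨ ¬h ∨ ¬r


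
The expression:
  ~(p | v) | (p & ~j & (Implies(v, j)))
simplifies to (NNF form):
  ~v & (~j | ~p)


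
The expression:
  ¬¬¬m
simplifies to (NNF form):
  ¬m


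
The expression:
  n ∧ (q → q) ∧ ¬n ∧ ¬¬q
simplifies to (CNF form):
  False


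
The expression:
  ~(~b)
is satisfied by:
  {b: True}


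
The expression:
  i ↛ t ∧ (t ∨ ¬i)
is never true.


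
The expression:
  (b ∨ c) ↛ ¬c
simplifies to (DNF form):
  c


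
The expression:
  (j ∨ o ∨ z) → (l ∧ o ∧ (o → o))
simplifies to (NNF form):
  (l ∨ ¬o) ∧ (o ∨ ¬j) ∧ (o ∨ ¬z)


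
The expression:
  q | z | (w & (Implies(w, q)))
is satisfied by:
  {q: True, z: True}
  {q: True, z: False}
  {z: True, q: False}


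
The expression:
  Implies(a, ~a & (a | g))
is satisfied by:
  {a: False}


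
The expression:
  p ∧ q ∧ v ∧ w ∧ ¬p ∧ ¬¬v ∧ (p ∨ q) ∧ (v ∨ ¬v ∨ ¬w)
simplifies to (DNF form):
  False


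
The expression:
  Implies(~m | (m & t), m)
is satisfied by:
  {m: True}


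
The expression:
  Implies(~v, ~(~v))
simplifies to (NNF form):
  v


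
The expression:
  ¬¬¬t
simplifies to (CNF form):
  ¬t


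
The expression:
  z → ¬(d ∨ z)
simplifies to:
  ¬z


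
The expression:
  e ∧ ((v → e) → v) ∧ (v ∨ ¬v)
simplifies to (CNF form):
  e ∧ v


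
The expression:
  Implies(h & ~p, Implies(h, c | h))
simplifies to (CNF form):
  True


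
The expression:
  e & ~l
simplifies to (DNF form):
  e & ~l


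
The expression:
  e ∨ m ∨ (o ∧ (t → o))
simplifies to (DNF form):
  e ∨ m ∨ o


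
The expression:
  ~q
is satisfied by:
  {q: False}


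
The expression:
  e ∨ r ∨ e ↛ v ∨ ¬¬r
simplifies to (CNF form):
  e ∨ r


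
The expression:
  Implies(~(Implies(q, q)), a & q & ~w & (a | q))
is always true.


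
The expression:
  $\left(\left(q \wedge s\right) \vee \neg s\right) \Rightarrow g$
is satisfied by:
  {g: True, s: True, q: False}
  {g: True, s: False, q: False}
  {q: True, g: True, s: True}
  {q: True, g: True, s: False}
  {s: True, q: False, g: False}


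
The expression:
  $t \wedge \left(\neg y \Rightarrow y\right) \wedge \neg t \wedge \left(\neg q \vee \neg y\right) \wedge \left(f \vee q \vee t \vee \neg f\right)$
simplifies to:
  $\text{False}$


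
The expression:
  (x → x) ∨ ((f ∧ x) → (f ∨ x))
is always true.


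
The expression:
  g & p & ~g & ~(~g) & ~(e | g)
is never true.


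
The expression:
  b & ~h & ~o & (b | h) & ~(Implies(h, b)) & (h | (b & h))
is never true.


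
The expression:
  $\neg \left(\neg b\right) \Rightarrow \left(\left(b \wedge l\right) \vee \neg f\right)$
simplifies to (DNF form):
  $l \vee \neg b \vee \neg f$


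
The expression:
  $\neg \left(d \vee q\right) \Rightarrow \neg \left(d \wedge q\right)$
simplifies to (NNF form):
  $\text{True}$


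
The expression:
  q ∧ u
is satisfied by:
  {u: True, q: True}


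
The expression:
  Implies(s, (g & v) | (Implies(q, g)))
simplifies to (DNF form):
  g | ~q | ~s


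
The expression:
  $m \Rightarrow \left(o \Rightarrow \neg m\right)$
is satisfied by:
  {m: False, o: False}
  {o: True, m: False}
  {m: True, o: False}


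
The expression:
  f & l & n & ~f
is never true.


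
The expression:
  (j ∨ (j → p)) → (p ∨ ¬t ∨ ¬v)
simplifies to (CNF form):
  p ∨ ¬t ∨ ¬v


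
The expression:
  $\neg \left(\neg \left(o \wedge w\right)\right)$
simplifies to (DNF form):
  $o \wedge w$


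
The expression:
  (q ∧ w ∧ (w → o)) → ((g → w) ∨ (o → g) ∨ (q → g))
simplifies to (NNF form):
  True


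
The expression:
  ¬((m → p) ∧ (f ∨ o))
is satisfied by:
  {m: True, f: False, p: False, o: False}
  {m: False, f: False, p: False, o: False}
  {m: True, o: True, f: False, p: False}
  {m: True, p: True, o: False, f: False}
  {p: True, o: False, f: False, m: False}
  {m: True, f: True, o: False, p: False}
  {o: True, m: True, f: True, p: False}


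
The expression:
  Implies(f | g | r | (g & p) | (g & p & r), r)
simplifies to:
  r | (~f & ~g)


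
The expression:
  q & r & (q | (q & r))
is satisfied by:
  {r: True, q: True}


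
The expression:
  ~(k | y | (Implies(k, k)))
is never true.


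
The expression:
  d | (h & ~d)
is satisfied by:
  {d: True, h: True}
  {d: True, h: False}
  {h: True, d: False}


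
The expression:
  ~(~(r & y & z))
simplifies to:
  r & y & z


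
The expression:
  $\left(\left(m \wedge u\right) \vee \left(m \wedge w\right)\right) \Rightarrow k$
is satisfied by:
  {k: True, u: False, w: False, m: False}
  {k: True, w: True, u: False, m: False}
  {k: True, u: True, w: False, m: False}
  {k: True, w: True, u: True, m: False}
  {k: False, u: False, w: False, m: False}
  {w: True, k: False, u: False, m: False}
  {u: True, k: False, w: False, m: False}
  {w: True, u: True, k: False, m: False}
  {m: True, k: True, u: False, w: False}
  {m: True, w: True, k: True, u: False}
  {m: True, k: True, u: True, w: False}
  {m: True, w: True, k: True, u: True}
  {m: True, k: False, u: False, w: False}


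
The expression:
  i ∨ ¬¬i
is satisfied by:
  {i: True}


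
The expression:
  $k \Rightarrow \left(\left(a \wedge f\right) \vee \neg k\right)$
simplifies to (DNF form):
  $\left(a \wedge f\right) \vee \neg k$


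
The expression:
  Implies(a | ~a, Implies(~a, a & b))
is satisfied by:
  {a: True}


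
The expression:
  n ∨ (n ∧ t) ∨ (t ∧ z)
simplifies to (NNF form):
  n ∨ (t ∧ z)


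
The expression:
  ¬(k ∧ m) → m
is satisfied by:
  {m: True}


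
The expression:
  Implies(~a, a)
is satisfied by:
  {a: True}


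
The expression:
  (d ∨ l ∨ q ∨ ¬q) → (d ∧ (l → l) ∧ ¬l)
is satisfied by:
  {d: True, l: False}


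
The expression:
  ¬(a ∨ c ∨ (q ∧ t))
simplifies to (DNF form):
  (¬a ∧ ¬c ∧ ¬q) ∨ (¬a ∧ ¬c ∧ ¬t)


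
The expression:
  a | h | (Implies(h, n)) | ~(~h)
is always true.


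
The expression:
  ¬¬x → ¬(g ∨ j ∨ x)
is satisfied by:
  {x: False}


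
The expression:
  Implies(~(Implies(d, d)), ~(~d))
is always true.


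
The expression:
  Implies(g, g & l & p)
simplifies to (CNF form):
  (l | ~g) & (p | ~g)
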